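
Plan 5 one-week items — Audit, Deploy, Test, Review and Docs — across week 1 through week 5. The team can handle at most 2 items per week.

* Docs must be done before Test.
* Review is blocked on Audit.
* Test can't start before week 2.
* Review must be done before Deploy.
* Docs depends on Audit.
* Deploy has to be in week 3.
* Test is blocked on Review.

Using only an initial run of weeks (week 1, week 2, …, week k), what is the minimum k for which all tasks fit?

3

The precedence chain requires at least 3 distinct weeks.
With at most 2 per week and 5 tasks, at least 3 weeks are needed.
3 works (last occupied week: week 3): for example Review in week 2, Audit in week 1, Deploy in week 3, Test in week 3, Docs in week 2.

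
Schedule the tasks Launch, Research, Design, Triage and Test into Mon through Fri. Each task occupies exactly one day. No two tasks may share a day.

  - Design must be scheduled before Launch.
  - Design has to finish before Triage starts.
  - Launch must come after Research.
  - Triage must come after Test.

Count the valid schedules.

Splitting on Launch: it can be Wed (2), Thu (6), Fri (8). Listing each branch's schedules as (Research, Design, Triage, Test):
Launch=Wed: (Mon,Tue,Fri,Thu) (Tue,Mon,Fri,Thu) — 2.
Launch=Thu: (Mon,Tue,Fri,Wed) (Mon,Wed,Fri,Tue) (Tue,Mon,Fri,Wed) (Tue,Wed,Fri,Mon) (Wed,Mon,Fri,Tue) (Wed,Tue,Fri,Mon) — 6.
Launch=Fri: (Mon,Tue,Thu,Wed) (Mon,Wed,Thu,Tue) (Tue,Mon,Thu,Wed) (Tue,Wed,Thu,Mon) (Wed,Mon,Thu,Tue) (Wed,Tue,Thu,Mon) (Thu,Mon,Wed,Tue) (Thu,Tue,Wed,Mon) — 8.
Summing: 2 + 6 + 8 = 16.

16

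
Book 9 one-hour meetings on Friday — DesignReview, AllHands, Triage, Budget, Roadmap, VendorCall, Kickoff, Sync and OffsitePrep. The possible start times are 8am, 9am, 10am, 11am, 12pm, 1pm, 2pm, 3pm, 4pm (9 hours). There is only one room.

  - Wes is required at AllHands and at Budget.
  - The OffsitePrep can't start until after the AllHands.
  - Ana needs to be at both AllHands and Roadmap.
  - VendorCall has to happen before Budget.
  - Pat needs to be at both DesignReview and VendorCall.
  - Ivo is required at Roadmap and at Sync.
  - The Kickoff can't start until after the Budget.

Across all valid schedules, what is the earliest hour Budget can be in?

Precedence pushes Budget to at least 9am; downstream work caps Budget at 3pm.
Budget at 9am is achievable: DesignReview=1pm; Roadmap=3pm; Kickoff=11am; VendorCall=8am; Budget=9am; AllHands=10am; OffsitePrep=12pm; Triage=2pm; Sync=4pm.

9am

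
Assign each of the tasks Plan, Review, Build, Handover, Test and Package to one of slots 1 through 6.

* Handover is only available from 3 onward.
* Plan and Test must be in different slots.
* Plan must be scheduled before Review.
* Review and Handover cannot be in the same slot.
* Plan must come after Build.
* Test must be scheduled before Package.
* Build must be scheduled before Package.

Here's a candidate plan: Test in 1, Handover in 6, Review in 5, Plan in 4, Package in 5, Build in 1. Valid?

Valid

Test must be scheduled before Package — holds.
Plan and Test must be in different slots — holds.
Plan must be scheduled before Review — holds.
Build must be scheduled before Package — holds.
Handover is only available from 3 onward — holds.
Review and Handover cannot be in the same slot — holds.
Plan must come after Build — holds.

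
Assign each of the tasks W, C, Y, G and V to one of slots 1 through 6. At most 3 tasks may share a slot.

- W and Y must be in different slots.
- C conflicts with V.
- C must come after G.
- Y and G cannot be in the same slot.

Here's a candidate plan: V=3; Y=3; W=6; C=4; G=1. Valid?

W and Y must be in different slots — holds.
Y and G cannot be in the same slot — holds.
C conflicts with V — holds.
C must come after G — holds.
At most 3 tasks may share a slot — holds.

Yes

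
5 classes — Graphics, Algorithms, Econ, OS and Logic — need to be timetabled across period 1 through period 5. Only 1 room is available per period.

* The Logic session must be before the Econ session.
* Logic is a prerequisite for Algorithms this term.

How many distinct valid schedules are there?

40

Splitting on Graphics: it can be period 1 (8), period 2 (8), period 3 (8), period 4 (8), period 5 (8). Listing each branch's schedules as (Algorithms, Econ, OS, Logic) by period number:
Graphics=period 1: (3,4,5,2) (3,5,4,2) (4,3,5,2) (4,5,2,3) (4,5,3,2) (5,3,4,2) (5,4,2,3) (5,4,3,2) — 8.
Graphics=period 2: (3,4,5,1) (3,5,4,1) (4,3,5,1) (4,5,1,3) (4,5,3,1) (5,3,4,1) (5,4,1,3) (5,4,3,1) — 8.
Graphics=period 3: (2,4,5,1) (2,5,4,1) (4,2,5,1) (4,5,1,2) (4,5,2,1) (5,2,4,1) (5,4,1,2) (5,4,2,1) — 8.
Graphics=period 4: (2,3,5,1) (2,5,3,1) (3,2,5,1) (3,5,1,2) (3,5,2,1) (5,2,3,1) (5,3,1,2) (5,3,2,1) — 8.
Graphics=period 5: (2,3,4,1) (2,4,3,1) (3,2,4,1) (3,4,1,2) (3,4,2,1) (4,2,3,1) (4,3,1,2) (4,3,2,1) — 8.
Summing: 8 + 8 + 8 + 8 + 8 = 40.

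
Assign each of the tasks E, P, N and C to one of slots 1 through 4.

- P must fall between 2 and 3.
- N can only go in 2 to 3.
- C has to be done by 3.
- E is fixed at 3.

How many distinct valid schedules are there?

Splitting on P: it can be 2 (6), 3 (6). Listing each branch's schedules as (E, N, C):
P=2: (3,2,1) (3,2,2) (3,2,3) (3,3,1) (3,3,2) (3,3,3) — 6.
P=3: (3,2,1) (3,2,2) (3,2,3) (3,3,1) (3,3,2) (3,3,3) — 6.
Summing: 6 + 6 = 12.

12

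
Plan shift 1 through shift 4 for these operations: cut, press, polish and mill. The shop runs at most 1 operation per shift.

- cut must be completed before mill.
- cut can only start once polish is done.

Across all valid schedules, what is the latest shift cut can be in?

shift 3

Precedence pushes cut to at least shift 2; downstream work caps cut at shift 3.
cut at shift 3 is achievable: polish -> shift 1; press -> shift 2; mill -> shift 4; cut -> shift 3.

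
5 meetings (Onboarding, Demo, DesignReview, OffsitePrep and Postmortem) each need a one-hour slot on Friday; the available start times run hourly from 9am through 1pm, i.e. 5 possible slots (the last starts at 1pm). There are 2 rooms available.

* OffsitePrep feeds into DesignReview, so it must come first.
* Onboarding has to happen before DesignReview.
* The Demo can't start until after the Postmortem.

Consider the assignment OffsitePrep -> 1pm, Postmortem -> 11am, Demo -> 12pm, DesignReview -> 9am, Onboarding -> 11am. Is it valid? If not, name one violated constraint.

The Demo can't start until after the Postmortem — holds.
Onboarding has to happen before DesignReview — violated.
There are 2 rooms available — holds.
OffsitePrep feeds into DesignReview, so it must come first — violated.

No — it violates: OffsitePrep feeds into DesignReview, so it must come first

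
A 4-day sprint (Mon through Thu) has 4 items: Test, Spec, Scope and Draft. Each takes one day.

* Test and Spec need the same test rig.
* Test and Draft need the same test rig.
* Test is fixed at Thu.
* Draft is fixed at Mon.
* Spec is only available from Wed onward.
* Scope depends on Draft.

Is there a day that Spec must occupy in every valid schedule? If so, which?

Wed

Spec's window is Wed–Thu.
Test is fixed at Thu, and Spec can't share a day with Test.
So Spec must be Wed.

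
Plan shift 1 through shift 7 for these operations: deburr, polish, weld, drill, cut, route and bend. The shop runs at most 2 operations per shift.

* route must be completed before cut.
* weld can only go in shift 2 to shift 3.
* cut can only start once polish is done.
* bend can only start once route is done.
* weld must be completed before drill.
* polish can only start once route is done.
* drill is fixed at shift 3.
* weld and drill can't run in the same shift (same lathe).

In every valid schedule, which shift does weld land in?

shift 2

weld's window is shift 2–shift 3.
drill is fixed at shift 3, and weld can't share a shift with drill.
So weld must be shift 2.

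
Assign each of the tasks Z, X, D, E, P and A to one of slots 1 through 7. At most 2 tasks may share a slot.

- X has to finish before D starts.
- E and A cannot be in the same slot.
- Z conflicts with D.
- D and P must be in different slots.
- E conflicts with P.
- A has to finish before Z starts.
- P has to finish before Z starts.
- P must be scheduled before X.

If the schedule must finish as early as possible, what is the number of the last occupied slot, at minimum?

slot 3

The precedence chain requires at least 3 distinct slots.
With at most 2 per slot and 6 tasks, at least 3 slots are needed.
3 works (last occupied slot: 3): for example A=1; Z=2; D=3; E=3; P=1; X=2.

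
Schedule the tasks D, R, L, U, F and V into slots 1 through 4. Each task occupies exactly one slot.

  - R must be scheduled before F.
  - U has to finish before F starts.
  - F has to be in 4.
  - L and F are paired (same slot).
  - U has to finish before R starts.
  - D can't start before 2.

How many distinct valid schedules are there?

Splitting on D: it can be 2 (12), 3 (12), 4 (12). Listing each branch's schedules as (R, L, U, F, V):
D=2: (2,4,1,4,1) (2,4,1,4,2) (2,4,1,4,3) (2,4,1,4,4) (3,4,1,4,1) (3,4,1,4,2) (3,4,1,4,3) (3,4,1,4,4) (3,4,2,4,1) (3,4,2,4,2) (3,4,2,4,3) (3,4,2,4,4) — 12.
D=3: (2,4,1,4,1) (2,4,1,4,2) (2,4,1,4,3) (2,4,1,4,4) (3,4,1,4,1) (3,4,1,4,2) (3,4,1,4,3) (3,4,1,4,4) (3,4,2,4,1) (3,4,2,4,2) (3,4,2,4,3) (3,4,2,4,4) — 12.
D=4: (2,4,1,4,1) (2,4,1,4,2) (2,4,1,4,3) (2,4,1,4,4) (3,4,1,4,1) (3,4,1,4,2) (3,4,1,4,3) (3,4,1,4,4) (3,4,2,4,1) (3,4,2,4,2) (3,4,2,4,3) (3,4,2,4,4) — 12.
Summing: 12 + 12 + 12 = 36.

36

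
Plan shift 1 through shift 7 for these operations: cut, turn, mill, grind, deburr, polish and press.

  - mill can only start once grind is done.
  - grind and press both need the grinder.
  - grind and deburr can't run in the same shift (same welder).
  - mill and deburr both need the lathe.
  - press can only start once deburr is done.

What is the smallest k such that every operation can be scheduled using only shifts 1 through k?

3 shifts

The precedence chain requires at least 2 distinct shifts.
Could 2 shifts be enough, i.e. nothing placed later than shift 2? No: press must come after deburr (at shift 1 or later) → {shift 2}; deburr must come before press (at shift 2 or earlier) → {shift 1}; mill must come after grind (at shift 1 or later) → {shift 2}; grind must come before mill (at shift 2 or earlier) → {shift 1}; deburr can't share with grind (shift 1) → nothing is left.
So 2 shifts is not enough.
3 works (last occupied shift: shift 3): for example press in shift 3; cut in shift 1; deburr in shift 2; mill in shift 3; grind in shift 1; turn in shift 1; polish in shift 1.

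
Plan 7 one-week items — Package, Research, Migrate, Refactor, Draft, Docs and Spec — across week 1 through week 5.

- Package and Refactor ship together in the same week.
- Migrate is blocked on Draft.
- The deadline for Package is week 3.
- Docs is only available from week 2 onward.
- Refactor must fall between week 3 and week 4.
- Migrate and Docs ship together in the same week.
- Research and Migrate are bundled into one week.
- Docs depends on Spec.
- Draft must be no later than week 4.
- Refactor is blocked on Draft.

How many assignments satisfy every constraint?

19

Splitting on Research: it can be week 2 (1), week 3 (4), week 4 (6), week 5 (8). Listing each branch's schedules as (Package, Migrate, Refactor, Draft, Docs, Spec) by week number:
Research=week 2: (3,2,3,1,2,1) — 1.
Research=week 3: (3,3,3,1,3,1) (3,3,3,1,3,2) (3,3,3,2,3,1) (3,3,3,2,3,2) — 4.
Research=week 4: (3,4,3,1,4,1) (3,4,3,1,4,2) (3,4,3,1,4,3) (3,4,3,2,4,1) (3,4,3,2,4,2) (3,4,3,2,4,3) — 6.
Research=week 5: (3,5,3,1,5,1) (3,5,3,1,5,2) (3,5,3,1,5,3) (3,5,3,1,5,4) (3,5,3,2,5,1) (3,5,3,2,5,2) (3,5,3,2,5,3) (3,5,3,2,5,4) — 8.
Summing: 1 + 4 + 6 + 8 = 19.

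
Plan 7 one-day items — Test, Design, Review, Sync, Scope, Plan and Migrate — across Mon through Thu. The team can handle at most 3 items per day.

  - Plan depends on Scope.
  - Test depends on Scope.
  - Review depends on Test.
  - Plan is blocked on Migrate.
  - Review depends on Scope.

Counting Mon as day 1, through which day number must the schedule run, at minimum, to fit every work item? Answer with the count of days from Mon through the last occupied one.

The precedence chain requires at least 3 distinct days.
With at most 3 per day and 7 work items, at least 3 days are needed.
3 works (last occupied day: Wed): for example Scope=Mon, Test=Tue, Design=Mon, Sync=Tue, Review=Wed, Plan=Tue, Migrate=Mon.

3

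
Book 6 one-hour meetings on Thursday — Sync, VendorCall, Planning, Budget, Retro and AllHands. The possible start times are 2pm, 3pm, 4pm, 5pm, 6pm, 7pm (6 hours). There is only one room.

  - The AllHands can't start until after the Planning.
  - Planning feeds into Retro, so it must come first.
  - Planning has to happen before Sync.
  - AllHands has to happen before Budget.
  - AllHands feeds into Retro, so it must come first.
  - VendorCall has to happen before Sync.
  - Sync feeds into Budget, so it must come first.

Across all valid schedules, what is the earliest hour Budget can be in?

Precedence pushes Budget to at least 4pm.
Budget at 6pm is achievable: Sync in 4pm; Retro in 7pm; Planning in 2pm; AllHands in 5pm; VendorCall in 3pm; Budget in 6pm.
Nothing earlier works — the capacity limit rule out every hour before 6pm.

6pm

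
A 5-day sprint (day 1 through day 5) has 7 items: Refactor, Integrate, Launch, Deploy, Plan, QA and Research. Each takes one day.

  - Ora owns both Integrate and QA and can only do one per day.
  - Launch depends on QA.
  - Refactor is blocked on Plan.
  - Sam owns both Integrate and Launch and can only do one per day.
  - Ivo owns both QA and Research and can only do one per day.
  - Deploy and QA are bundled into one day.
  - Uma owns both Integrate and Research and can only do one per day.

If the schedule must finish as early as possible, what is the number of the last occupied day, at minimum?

day 3

The precedence chain requires at least 2 distinct days.
Could 2 days be enough, i.e. nothing placed later than day 2? No: Launch must come after QA (at day 1 or later) → {day 2}; QA must come before Launch (at day 2 or earlier) → {day 1}; Integrate can't share with Launch (day 2) → {day 1}; QA can't share with Integrate (day 1) → nothing is left.
So 2 days is not enough.
3 works (last occupied day: day 3): for example Plan -> day 1, Integrate -> day 3, Refactor -> day 2, Launch -> day 2, QA -> day 1, Deploy -> day 1, Research -> day 2.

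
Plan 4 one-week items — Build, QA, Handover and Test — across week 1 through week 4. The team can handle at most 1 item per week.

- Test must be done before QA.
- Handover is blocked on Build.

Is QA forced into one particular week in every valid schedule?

QA can be week 2 (e.g. Build in week 3; QA in week 2; Handover in week 4; Test in week 1) or week 3 (e.g. Test in week 2, Handover in week 4, Build in week 1, QA in week 3).

No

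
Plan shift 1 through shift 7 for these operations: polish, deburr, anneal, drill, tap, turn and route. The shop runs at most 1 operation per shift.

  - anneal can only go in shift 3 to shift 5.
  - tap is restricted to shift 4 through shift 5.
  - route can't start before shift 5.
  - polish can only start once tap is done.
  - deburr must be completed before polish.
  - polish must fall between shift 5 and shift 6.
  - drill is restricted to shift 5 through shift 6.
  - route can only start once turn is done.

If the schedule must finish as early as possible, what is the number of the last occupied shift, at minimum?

The precedence chain requires at least 2 distinct shifts.
With at most 1 per shift and 7 operations, at least 7 shifts are needed.
polish can't be placed before shift 5, so the schedule must run through at least shift 5.
7 works (last occupied shift: shift 7): for example anneal=shift 3; route=shift 7; deburr=shift 1; drill=shift 6; turn=shift 2; polish=shift 5; tap=shift 4.

shift 7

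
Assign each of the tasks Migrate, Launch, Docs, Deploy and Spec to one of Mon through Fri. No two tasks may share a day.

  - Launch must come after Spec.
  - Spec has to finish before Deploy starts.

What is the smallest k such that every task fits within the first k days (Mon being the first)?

The precedence chain requires at least 2 distinct days.
With at most 1 per day and 5 tasks, at least 5 days are needed.
5 works (last occupied day: Fri): for example Migrate in Thu, Docs in Fri, Launch in Tue, Deploy in Wed, Spec in Mon.

5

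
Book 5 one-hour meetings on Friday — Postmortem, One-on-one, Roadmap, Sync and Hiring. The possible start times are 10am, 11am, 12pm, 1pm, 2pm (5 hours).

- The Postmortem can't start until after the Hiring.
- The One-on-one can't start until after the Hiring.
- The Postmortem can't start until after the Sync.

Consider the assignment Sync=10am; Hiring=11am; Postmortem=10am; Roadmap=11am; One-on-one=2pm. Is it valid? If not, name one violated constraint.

The Postmortem can't start until after the Sync — violated.
The Postmortem can't start until after the Hiring — violated.
The One-on-one can't start until after the Hiring — holds.

No. The Postmortem can't start until after the Hiring is not satisfied.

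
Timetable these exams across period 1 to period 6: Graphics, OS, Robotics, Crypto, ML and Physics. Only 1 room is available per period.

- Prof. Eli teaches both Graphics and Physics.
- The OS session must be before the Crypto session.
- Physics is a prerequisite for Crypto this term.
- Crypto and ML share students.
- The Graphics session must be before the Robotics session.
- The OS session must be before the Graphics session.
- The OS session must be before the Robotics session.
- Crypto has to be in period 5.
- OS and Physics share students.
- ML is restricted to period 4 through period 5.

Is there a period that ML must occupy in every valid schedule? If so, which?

ML's window is period 4–period 5.
Crypto is fixed at period 5, and ML can't share a period with Crypto.
So ML must be period 4.

period 4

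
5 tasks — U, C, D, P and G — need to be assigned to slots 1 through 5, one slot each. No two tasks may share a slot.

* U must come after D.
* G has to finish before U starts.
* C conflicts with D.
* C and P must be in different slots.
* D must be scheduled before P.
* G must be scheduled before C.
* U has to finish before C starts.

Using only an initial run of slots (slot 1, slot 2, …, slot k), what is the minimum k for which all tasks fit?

The precedence chain requires at least 3 distinct slots.
With at most 1 per slot and 5 tasks, at least 5 slots are needed.
5 works (last occupied slot: 5): for example D -> 1; U -> 3; C -> 4; G -> 2; P -> 5.

5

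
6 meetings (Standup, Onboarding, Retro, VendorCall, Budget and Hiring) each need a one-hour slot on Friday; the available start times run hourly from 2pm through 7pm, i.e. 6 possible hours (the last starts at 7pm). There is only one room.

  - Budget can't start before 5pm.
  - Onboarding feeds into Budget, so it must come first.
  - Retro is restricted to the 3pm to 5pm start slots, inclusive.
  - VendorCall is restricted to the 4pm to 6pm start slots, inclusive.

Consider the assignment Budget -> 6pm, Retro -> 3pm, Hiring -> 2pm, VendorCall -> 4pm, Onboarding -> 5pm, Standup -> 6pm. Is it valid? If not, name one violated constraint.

VendorCall is restricted to the 4pm to 6pm start slots, inclusive — holds.
Budget can't start before 5pm — holds.
There is only one room — violated.
Retro is restricted to the 3pm to 5pm start slots, inclusive — holds.
Onboarding feeds into Budget, so it must come first — holds.

No — it violates: There is only one room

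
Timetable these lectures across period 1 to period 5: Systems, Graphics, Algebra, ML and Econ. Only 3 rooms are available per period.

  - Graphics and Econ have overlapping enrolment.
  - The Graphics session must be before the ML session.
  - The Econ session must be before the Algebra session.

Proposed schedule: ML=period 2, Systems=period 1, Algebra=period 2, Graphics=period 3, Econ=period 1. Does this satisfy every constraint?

No. The Graphics session must be before the ML session is not satisfied.

Only 3 rooms are available per period — holds.
The Graphics session must be before the ML session — violated.
Graphics and Econ have overlapping enrolment — holds.
The Econ session must be before the Algebra session — holds.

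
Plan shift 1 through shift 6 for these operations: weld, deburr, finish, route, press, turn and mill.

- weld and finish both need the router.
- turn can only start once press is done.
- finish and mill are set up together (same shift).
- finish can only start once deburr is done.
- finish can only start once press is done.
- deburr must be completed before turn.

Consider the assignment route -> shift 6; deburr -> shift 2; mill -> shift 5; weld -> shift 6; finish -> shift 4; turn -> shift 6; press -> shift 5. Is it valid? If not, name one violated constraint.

No. finish can only start once press is done is not satisfied.

finish and mill are set up together (same shift) — violated.
finish can only start once deburr is done — holds.
finish can only start once press is done — violated.
turn can only start once press is done — holds.
weld and finish both need the router — holds.
deburr must be completed before turn — holds.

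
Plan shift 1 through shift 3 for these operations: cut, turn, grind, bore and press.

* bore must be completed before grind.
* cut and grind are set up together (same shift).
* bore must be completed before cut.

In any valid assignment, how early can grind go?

shift 2

Precedence pushes grind to at least shift 2.
grind at shift 2 is achievable: grind -> shift 2; bore -> shift 1; cut -> shift 2; press -> shift 1; turn -> shift 1.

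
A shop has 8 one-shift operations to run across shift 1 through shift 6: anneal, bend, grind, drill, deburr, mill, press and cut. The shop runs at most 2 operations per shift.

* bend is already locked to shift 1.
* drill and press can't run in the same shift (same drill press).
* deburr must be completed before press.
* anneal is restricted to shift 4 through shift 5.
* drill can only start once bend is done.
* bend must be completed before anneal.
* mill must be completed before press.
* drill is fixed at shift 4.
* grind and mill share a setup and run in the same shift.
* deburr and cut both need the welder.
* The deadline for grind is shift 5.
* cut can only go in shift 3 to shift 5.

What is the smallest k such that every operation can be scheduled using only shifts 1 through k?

The precedence chain requires at least 2 distinct shifts.
With at most 2 per shift and 8 operations, at least 4 shifts are needed.
anneal can't be placed before shift 4, so the schedule must run through at least shift 4.
4 works (last occupied shift: shift 4): for example cut in shift 3, anneal in shift 4, deburr in shift 1, drill in shift 4, grind in shift 2, bend in shift 1, press in shift 3, mill in shift 2.

4 shifts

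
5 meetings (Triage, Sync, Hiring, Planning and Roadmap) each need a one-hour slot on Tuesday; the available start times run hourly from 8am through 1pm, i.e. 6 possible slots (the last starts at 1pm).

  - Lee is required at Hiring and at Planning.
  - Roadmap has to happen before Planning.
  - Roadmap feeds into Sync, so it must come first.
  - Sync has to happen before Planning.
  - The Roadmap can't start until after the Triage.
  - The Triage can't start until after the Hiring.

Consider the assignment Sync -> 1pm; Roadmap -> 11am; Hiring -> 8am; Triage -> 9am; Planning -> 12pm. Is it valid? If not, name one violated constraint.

Roadmap has to happen before Planning — holds.
Lee is required at Hiring and at Planning — holds.
The Triage can't start until after the Hiring — holds.
Roadmap feeds into Sync, so it must come first — holds.
Sync has to happen before Planning — violated.
The Roadmap can't start until after the Triage — holds.

No — it violates: Sync has to happen before Planning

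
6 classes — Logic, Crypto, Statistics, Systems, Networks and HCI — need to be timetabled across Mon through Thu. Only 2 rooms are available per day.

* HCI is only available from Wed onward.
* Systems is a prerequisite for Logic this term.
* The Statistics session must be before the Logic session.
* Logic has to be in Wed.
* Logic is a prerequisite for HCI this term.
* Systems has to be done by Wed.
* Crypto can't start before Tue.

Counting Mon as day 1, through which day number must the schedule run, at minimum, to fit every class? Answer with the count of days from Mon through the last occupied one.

4 days

The precedence chain requires at least 3 distinct days.
With at most 2 per day and 6 classes, at least 3 days are needed.
Propagating the time windows through the other constraints, HCI can't land before Thu — that is day 4 counting from Mon — so the schedule must run through at least 4 days.
4 works (last occupied day: Thu): for example Logic in Wed; Networks in Tue; HCI in Thu; Crypto in Tue; Statistics in Mon; Systems in Mon.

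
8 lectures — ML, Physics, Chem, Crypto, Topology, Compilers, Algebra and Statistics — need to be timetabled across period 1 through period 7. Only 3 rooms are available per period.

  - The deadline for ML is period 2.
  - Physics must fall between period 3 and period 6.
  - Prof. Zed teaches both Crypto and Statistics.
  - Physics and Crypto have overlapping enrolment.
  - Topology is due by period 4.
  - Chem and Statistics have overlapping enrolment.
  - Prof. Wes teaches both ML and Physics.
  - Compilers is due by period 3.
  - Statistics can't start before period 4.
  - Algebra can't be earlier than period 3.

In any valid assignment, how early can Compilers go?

Compilers's own window allows nothing later than period 3.
Compilers at period 1 is achievable: Statistics in period 4, ML in period 1, Topology in period 1, Algebra in period 3, Compilers in period 1, Chem in period 2, Physics in period 3, Crypto in period 2.

period 1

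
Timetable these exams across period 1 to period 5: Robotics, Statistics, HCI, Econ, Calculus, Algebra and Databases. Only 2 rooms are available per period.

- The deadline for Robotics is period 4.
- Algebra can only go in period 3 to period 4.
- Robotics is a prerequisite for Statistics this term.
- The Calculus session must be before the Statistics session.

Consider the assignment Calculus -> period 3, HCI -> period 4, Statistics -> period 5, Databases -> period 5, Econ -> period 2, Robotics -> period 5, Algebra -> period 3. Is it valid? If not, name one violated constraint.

The deadline for Robotics is period 4 — violated.
Algebra can only go in period 3 to period 4 — holds.
The Calculus session must be before the Statistics session — holds.
Only 2 rooms are available per period — violated.
Robotics is a prerequisite for Statistics this term — violated.

No. The deadline for Robotics is period 4 is not satisfied.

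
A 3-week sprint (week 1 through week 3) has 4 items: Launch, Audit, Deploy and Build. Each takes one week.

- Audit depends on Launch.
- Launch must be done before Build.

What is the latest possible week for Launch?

Downstream work caps Launch at week 2.
Launch at week 2 is achievable: Launch -> week 2; Build -> week 3; Audit -> week 3; Deploy -> week 1.

week 2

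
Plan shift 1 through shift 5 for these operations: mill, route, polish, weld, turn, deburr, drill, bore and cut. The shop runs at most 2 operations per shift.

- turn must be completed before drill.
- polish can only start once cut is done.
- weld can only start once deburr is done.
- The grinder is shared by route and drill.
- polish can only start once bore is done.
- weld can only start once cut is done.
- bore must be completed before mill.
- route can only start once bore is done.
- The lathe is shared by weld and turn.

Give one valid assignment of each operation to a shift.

mill -> shift 3, drill -> shift 5, turn -> shift 4, deburr -> shift 2, route -> shift 4, weld -> shift 3, bore -> shift 1, polish -> shift 2, cut -> shift 1

Checking: cut(shift 1) before polish(shift 2); bore(shift 1) before mill(shift 3); deburr(shift 2) before weld(shift 3); bore(shift 1) before route(shift 4); bore(shift 1) before polish(shift 2); cut(shift 1) before weld(shift 3); turn(shift 4) before drill(shift 5); weld(shift 3) != turn(shift 4); route(shift 4) != drill(shift 5); max 2 per shift (cap 2).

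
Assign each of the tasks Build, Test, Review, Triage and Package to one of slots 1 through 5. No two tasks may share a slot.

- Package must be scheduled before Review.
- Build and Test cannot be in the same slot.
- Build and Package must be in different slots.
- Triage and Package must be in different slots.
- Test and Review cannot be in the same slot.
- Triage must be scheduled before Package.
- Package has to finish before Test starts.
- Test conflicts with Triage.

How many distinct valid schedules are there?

Splitting on Build: it can be 1 (2), 2 (2), 3 (2), 4 (2), 5 (2). Listing each branch's schedules as (Test, Review, Triage, Package):
Build=1: (4,5,2,3) (5,4,2,3) — 2.
Build=2: (4,5,1,3) (5,4,1,3) — 2.
Build=3: (4,5,1,2) (5,4,1,2) — 2.
Build=4: (3,5,1,2) (5,3,1,2) — 2.
Build=5: (3,4,1,2) (4,3,1,2) — 2.
Summing: 2 + 2 + 2 + 2 + 2 = 10.

10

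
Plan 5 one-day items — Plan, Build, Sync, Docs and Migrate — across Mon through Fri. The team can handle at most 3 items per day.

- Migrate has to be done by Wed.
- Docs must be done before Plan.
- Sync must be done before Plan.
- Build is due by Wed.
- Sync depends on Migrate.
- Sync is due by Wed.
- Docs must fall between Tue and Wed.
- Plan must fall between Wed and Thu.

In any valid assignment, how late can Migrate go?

Tue

Migrate's own window allows nothing later than Wed; downstream work caps Migrate at Tue.
Migrate at Tue is achievable: Plan -> Thu, Migrate -> Tue, Sync -> Wed, Build -> Mon, Docs -> Tue.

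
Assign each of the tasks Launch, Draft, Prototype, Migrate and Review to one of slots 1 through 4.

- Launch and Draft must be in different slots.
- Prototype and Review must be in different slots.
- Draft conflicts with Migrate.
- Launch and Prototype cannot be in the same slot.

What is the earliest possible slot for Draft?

Draft at 1 is achievable: Prototype=1; Migrate=2; Draft=1; Launch=2; Review=2.

1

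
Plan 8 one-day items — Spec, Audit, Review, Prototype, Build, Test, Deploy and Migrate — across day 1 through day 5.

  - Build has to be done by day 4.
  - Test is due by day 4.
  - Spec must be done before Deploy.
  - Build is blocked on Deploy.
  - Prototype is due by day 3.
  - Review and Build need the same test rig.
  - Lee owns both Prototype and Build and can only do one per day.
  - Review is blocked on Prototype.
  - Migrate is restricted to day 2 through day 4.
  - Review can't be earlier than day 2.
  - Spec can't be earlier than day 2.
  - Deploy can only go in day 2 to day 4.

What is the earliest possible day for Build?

Precedence pushes Build to at least day 4; Build's own window allows nothing later than day 4.
Build at day 4 is achievable: Build in day 4, Test in day 1, Migrate in day 2, Spec in day 2, Prototype in day 1, Review in day 2, Deploy in day 3, Audit in day 1.

day 4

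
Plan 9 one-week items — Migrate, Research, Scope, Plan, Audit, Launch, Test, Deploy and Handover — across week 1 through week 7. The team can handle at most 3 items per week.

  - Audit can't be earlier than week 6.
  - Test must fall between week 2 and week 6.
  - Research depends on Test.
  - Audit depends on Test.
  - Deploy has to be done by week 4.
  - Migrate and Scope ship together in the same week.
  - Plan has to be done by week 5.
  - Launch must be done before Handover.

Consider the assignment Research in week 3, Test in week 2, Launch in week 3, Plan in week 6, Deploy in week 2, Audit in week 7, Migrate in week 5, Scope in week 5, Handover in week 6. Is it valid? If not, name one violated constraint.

No — it violates: Plan has to be done by week 5

Audit can't be earlier than week 6 — holds.
Research depends on Test — holds.
Launch must be done before Handover — holds.
Migrate and Scope ship together in the same week — holds.
Audit depends on Test — holds.
Plan has to be done by week 5 — violated.
Test must fall between week 2 and week 6 — holds.
Deploy has to be done by week 4 — holds.
The team can handle at most 3 items per week — holds.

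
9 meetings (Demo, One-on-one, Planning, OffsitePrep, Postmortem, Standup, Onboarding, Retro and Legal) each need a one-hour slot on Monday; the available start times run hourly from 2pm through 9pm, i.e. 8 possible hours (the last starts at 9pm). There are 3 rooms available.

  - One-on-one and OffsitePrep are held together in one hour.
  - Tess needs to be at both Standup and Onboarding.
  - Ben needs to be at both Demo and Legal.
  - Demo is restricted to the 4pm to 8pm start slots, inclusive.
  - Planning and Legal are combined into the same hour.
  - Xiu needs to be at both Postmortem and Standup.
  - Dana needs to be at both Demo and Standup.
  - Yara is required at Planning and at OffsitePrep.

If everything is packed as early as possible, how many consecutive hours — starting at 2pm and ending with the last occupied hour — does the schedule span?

3

With at most 3 per hour and 9 meetings, at least 3 hours are needed.
Demo can't be placed before 4pm — that is hour 3 counting from 2pm — so the schedule must run through at least 3 hours.
3 works (last occupied hour: 4pm): for example Demo in 4pm; Standup in 3pm; Planning in 3pm; Onboarding in 4pm; Postmortem in 2pm; Retro in 4pm; One-on-one in 2pm; Legal in 3pm; OffsitePrep in 2pm.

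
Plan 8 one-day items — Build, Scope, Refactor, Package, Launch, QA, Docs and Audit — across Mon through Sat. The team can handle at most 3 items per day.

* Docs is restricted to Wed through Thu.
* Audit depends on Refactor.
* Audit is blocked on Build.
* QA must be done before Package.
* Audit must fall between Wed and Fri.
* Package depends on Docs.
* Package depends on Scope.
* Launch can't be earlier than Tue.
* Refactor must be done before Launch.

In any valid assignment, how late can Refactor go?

Downstream work caps Refactor at Thu.
Refactor at Thu is achievable: Refactor in Thu, Scope in Mon, Launch in Fri, Audit in Fri, Docs in Wed, Build in Mon, Package in Thu, QA in Mon.

Thu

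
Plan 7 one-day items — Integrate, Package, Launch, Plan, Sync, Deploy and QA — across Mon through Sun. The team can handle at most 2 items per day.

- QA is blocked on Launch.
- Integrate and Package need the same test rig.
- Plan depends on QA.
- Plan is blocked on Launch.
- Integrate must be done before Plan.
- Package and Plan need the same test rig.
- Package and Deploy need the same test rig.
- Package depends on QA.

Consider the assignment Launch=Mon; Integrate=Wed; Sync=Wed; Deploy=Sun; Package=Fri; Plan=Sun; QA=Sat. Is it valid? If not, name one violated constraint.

Package and Deploy need the same test rig — holds.
Plan depends on QA — holds.
QA is blocked on Launch — holds.
Plan is blocked on Launch — holds.
Package depends on QA — violated.
Integrate must be done before Plan — holds.
Package and Plan need the same test rig — holds.
The team can handle at most 2 items per day — holds.
Integrate and Package need the same test rig — holds.

Invalid. Package depends on QA.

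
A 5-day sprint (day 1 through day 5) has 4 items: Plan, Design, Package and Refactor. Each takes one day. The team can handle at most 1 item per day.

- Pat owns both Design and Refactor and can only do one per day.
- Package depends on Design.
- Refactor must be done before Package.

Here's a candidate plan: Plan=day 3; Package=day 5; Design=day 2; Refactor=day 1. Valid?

Refactor must be done before Package — holds.
Package depends on Design — holds.
Pat owns both Design and Refactor and can only do one per day — holds.
The team can handle at most 1 item per day — holds.

Yes, all constraints hold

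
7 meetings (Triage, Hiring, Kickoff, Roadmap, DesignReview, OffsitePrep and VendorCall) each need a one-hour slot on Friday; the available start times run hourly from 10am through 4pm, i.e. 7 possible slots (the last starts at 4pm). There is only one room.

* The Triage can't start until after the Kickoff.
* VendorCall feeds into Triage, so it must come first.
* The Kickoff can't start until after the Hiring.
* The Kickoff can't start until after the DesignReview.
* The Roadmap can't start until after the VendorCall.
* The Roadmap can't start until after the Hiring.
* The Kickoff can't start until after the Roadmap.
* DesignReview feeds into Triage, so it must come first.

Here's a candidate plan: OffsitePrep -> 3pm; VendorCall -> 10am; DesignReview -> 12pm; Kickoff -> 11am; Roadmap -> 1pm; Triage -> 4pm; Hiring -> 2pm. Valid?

Invalid. The Kickoff can't start until after the Hiring.

The Kickoff can't start until after the Roadmap — violated.
DesignReview feeds into Triage, so it must come first — holds.
The Roadmap can't start until after the VendorCall — holds.
The Triage can't start until after the Kickoff — holds.
The Kickoff can't start until after the DesignReview — violated.
The Roadmap can't start until after the Hiring — violated.
The Kickoff can't start until after the Hiring — violated.
VendorCall feeds into Triage, so it must come first — holds.
There is only one room — holds.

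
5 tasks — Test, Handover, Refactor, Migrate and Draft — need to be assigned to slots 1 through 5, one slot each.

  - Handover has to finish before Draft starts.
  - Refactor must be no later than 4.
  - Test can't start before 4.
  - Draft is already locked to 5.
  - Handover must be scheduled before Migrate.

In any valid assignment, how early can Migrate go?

Precedence pushes Migrate to at least 2.
Migrate at 2 is achievable: Draft -> 5, Handover -> 1, Migrate -> 2, Refactor -> 1, Test -> 4.

2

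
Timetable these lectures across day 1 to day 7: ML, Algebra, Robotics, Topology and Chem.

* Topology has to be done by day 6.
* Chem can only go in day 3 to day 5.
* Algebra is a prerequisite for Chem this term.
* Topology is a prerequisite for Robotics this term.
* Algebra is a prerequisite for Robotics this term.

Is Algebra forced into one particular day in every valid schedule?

No

Algebra can be day 1 (e.g. Algebra=day 1; Topology=day 1; Robotics=day 2; Chem=day 3; ML=day 1) or day 2 (e.g. ML=day 1; Robotics=day 3; Chem=day 3; Algebra=day 2; Topology=day 1).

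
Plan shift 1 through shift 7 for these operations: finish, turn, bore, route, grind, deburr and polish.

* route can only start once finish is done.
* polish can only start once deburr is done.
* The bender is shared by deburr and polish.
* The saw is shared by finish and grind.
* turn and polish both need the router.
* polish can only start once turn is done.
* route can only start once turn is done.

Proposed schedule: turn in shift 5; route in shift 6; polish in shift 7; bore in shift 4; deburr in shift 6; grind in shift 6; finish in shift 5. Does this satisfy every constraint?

route can only start once finish is done — holds.
turn and polish both need the router — holds.
polish can only start once deburr is done — holds.
The bender is shared by deburr and polish — holds.
The saw is shared by finish and grind — holds.
polish can only start once turn is done — holds.
route can only start once turn is done — holds.

Valid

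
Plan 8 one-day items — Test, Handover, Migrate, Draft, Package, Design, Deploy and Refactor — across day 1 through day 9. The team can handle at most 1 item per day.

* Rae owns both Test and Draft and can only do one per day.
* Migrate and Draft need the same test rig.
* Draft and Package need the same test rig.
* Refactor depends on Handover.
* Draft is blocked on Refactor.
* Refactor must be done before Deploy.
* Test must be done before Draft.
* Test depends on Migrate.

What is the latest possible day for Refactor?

day 7

Precedence pushes Refactor to at least day 2; downstream work caps Refactor at day 8.
Refactor at day 7 is achievable: Handover=day 3, Migrate=day 1, Test=day 2, Package=day 4, Design=day 5, Refactor=day 7, Deploy=day 9, Draft=day 8.
Nothing later works — the conflict and capacity constraints rule out every day after day 7.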